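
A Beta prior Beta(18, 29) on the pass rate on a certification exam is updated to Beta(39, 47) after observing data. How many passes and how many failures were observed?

A Beta(a, b) prior with s successes and f failures in binomial data gives a Beta(a+s, b+f) posterior.
So s = 39 − 18 = 21 and f = 47 − 29 = 18.

21 passes and 18 failures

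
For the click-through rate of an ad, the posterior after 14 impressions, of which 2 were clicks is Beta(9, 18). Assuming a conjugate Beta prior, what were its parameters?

Beta(7, 6)

A Beta(α, β) prior with s successes and f failures in binomial data gives a Beta(α+s, β+f) posterior.
Subtract the data counts: 9−2=7, 18−12=6.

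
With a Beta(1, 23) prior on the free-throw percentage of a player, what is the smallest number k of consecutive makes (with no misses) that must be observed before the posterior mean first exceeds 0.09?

After k makes and 0 misses the posterior is Beta(1+k, 23), with mean (1+k)/(1+23+k).
Set (1+k)/(24+k) > 0.09 and solve: k > (0.09·24 − 1)/(1 − 0.09) = 1.275.
The smallest integer exceeding 1.275 is 2.

k = 2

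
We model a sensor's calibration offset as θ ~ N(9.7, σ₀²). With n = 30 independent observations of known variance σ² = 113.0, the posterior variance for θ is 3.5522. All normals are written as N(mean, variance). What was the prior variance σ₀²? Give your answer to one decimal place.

For the Normal–Normal model with known σ², precisions add: τ_n = τ₀ + n/σ².
So 1/σ₀² = 1/3.5522 − 30/113.0 = 0.281516 − 0.265487 = 0.016029.
Hence σ₀² = 1/0.016029 ≈ 62.4.

σ₀² = 62.4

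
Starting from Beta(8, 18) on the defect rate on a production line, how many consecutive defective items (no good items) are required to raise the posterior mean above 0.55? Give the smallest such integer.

After k defective items and 0 good items the posterior is Beta(8+k, 18), with mean (8+k)/(8+18+k).
Set (8+k)/(26+k) > 0.55 and solve: k > (0.55·26 − 8)/(1 − 0.55) = 14.000.
The smallest integer exceeding 14.000 is 15.

k = 15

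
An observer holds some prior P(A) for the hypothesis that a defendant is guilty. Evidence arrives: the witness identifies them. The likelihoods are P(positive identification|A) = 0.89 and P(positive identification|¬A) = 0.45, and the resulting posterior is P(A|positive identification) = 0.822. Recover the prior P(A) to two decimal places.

Bayes' rule in odds form gives O(A|E) = O(A)·[P(E|A)/P(E|¬A)], hence O(A) = O(A|E)/LR.
Posterior odds = 0.822/(1−0.822) = 4.6180. LR = 0.89/0.45 = 1.9778.
Prior odds = 4.6180/1.9778 = 2.3349, so P(A) = 2.3349/(1+2.3349) ≈ 0.70.

P(A) = 0.70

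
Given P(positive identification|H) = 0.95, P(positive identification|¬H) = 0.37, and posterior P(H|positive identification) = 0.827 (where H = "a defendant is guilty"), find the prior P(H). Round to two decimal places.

Bayes' rule in odds form gives O(H|E) = O(H)·[P(E|H)/P(E|¬H)], hence O(H) = O(H|E)/LR.
Posterior odds = 0.827/(1−0.827) = 4.7803. LR = 0.95/0.37 = 2.5676.
Prior odds = 4.7803/2.5676 = 1.8618, so P(H) = 1.8618/(1+1.8618) ≈ 0.65.

P(H) = 0.65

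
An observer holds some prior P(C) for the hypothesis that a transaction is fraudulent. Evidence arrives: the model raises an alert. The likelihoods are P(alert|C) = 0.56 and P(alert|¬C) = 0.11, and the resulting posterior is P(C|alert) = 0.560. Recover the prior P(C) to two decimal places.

P(C) = 0.20

In odds form, posterior odds = prior odds × likelihood ratio, so prior odds = posterior odds ÷ LR.
Posterior odds = 0.560/(1−0.560) = 1.2727. LR = 0.56/0.11 = 5.0909.
Prior odds = 1.2727/5.0909 = 0.2500, so P(C) = 0.2500/(1+0.2500) ≈ 0.20.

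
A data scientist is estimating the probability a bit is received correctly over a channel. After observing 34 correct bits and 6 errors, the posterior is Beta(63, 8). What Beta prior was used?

Under Beta–binomial conjugacy the posterior parameters are (α+s, β+f).
Subtract the data counts: 63−34=29, 8−6=2.

Beta(29, 2)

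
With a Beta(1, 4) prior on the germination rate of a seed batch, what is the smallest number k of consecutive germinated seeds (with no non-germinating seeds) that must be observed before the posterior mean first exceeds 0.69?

After k germinated seeds and 0 non-germinating seeds the posterior is Beta(1+k, 4), with mean (1+k)/(1+4+k).
Set (1+k)/(5+k) > 0.69 and solve: k > (0.69·5 − 1)/(1 − 0.69) = 7.903.
The smallest integer exceeding 7.903 is 8, and checking k=8: (9)/(13) = 0.6923 > 0.69.

k = 8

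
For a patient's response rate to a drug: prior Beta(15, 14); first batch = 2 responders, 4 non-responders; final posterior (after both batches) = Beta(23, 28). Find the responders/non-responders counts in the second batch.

Sequential conjugate updates are equivalent to a single update on the pooled data, so total successes = posterior α − prior α and total failures = posterior β − prior β.
Total across both batches: 23−15=8 responders, 28−14=14 non-responders.
Subtract the first batch: 8−2=6 responders and 14−4=10 non-responders.

6 responders and 10 non-responders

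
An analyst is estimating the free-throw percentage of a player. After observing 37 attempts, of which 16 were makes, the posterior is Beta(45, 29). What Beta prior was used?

Beta(29, 8)

A Beta(α, β) prior with s successes and f failures in binomial data gives a Beta(α+s, β+f) posterior.
Subtract the data counts: 45−16=29, 29−21=8.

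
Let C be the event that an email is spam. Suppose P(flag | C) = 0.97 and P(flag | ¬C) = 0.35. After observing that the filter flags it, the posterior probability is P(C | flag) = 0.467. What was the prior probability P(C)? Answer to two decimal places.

Bayes' rule in odds form gives O(C|E) = O(C)·[P(E|C)/P(E|¬C)], hence O(C) = O(C|E)/LR.
Posterior odds = 0.467/(1−0.467) = 0.8762. LR = 0.97/0.35 = 2.7714.
Prior odds = 0.8762/2.7714 = 0.3162, so P(C) = 0.3162/(1+0.3162) ≈ 0.24.

P(C) = 0.24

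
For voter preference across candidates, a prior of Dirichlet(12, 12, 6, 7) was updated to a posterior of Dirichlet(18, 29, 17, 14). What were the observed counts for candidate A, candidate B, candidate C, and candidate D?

counts (6, 17, 11, 7)

For a Dirichlet(α) prior with multinomial counts c, the posterior is Dirichlet(α + c) componentwise.
Counts are posterior − prior componentwise: 18−12=6, 29−12=17, 17−6=11, 14−7=7.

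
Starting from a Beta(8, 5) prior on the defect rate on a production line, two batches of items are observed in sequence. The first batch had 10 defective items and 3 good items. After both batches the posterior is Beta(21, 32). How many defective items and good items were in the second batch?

3 defective items and 24 good items

Sequential conjugate updates are equivalent to a single update on the pooled data, so total successes = posterior α − prior α and total failures = posterior β − prior β.
Total across both batches: 21−8=13 defective items, 32−5=27 good items.
Subtract the first batch: 13−10=3 defective items and 27−3=24 good items.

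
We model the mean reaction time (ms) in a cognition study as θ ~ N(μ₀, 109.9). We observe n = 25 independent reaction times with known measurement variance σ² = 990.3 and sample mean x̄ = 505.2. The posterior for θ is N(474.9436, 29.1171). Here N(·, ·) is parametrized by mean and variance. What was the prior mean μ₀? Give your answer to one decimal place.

With known observation variance, the Normal–Normal posterior has precision τ_n = τ₀ + n/σ² and mean μ_n = (τ₀μ₀ + (n/σ²)x̄)/τ_n.
Here τ₀ = 1/109.9 = 0.009099 and τ_data = 25/990.3 = 0.025245, so τ_n = 0.034344.
Rearranging for μ₀: μ₀ = (μ_n·τ_n − τ_data·x̄)/τ₀ = (474.9436·0.034344 − 0.025245·505.2) / 0.009099 = 3.557689/0.009099 ≈ 391.0.

μ₀ = 391.0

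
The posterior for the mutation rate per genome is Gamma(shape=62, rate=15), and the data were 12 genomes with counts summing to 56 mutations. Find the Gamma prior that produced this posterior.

Gamma(shape=6, rate=3)

Gamma–Poisson conjugacy: posterior shape = α + Σxᵢ, posterior rate = β + n.
So α = 62 − 56 = 6 and β = 15 − 12 = 3.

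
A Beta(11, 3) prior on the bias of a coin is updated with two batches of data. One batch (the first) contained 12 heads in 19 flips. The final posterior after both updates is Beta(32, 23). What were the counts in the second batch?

Because Beta–binomial updating is additive in the counts, the combined data contributed (α_post−α_prior, β_post−β_prior) successes and failures.
Total across both batches: 32−11=21 heads, 23−3=20 tails.
Subtract the first batch: 21−12=9 heads and 20−7=13 tails.

9 heads and 13 tails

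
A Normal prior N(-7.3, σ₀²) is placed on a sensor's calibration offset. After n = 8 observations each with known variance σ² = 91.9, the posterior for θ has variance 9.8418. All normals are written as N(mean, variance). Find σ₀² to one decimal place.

σ₀² = 68.7

For the Normal–Normal model with known σ², precisions add: τ_n = τ₀ + n/σ².
So 1/σ₀² = 1/9.8418 − 8/91.9 = 0.101607 − 0.087051 = 0.014556.
Hence σ₀² = 1/0.014556 ≈ 68.7.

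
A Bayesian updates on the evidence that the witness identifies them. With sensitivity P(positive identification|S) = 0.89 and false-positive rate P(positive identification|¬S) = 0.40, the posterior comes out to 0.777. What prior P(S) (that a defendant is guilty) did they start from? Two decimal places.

In odds form, posterior odds = prior odds × likelihood ratio, so prior odds = posterior odds ÷ LR.
Posterior odds = 0.777/(1−0.777) = 3.4843. LR = 0.89/0.40 = 2.2250.
Prior odds = 3.4843/2.2250 = 1.5660, so P(S) = 1.5660/(1+1.5660) ≈ 0.61.

P(S) = 0.61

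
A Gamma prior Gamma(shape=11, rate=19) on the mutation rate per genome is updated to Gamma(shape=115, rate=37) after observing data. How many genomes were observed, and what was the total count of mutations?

n = 18 genomes with total 104 mutations

A Gamma(α, β) prior (rate parametrization) on a Poisson rate with n observations summing to S gives posterior Gamma(α+S, β+n).
Matching: Σxᵢ = 115 − 11 = 104 and n = 37 − 19 = 18.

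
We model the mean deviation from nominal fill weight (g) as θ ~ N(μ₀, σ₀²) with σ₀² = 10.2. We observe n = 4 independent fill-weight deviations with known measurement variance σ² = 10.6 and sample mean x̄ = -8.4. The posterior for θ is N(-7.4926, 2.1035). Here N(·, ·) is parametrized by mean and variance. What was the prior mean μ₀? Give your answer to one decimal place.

μ₀ = -4.0

The posterior mean is a precision-weighted average: μ_n = (τ₀μ₀ + τ_data·x̄)/(τ₀+τ_data), with τ₀=1/σ₀² and τ_data=n/σ².
Here τ₀ = 1/10.2 = 0.098039 and τ_data = 4/10.6 = 0.377358, so τ_n = 0.475397.
Rearranging for μ₀: μ₀ = (μ_n·τ_n − τ_data·x̄)/τ₀ = (-7.4926·0.475397 − 0.377358·-8.4) / 0.098039 = -0.392152/0.098039 ≈ -4.0.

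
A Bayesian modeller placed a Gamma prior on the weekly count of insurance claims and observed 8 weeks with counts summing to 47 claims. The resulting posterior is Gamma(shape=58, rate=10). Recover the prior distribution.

Gamma–Poisson conjugacy: posterior shape = α + Σxᵢ, posterior rate = β + n.
So α = 58 − 47 = 11 and β = 10 − 8 = 2.

Gamma(shape=11, rate=2)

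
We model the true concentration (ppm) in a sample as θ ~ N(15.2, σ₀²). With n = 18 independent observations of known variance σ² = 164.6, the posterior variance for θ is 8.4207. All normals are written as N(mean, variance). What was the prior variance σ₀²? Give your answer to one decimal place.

σ₀² = 106.4

For the Normal–Normal model with known σ², precisions add: τ_n = τ₀ + n/σ².
So 1/σ₀² = 1/8.4207 − 18/164.6 = 0.118755 − 0.109356 = 0.009399.
Hence σ₀² = 1/0.009399 ≈ 106.4.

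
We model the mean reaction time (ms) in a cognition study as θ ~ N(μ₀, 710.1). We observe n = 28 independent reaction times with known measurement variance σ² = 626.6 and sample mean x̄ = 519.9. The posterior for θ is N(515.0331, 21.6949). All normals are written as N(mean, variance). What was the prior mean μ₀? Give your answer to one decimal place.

The posterior mean is a precision-weighted average: μ_n = (τ₀μ₀ + τ_data·x̄)/(τ₀+τ_data), with τ₀=1/σ₀² and τ_data=n/σ².
Here τ₀ = 1/710.1 = 0.001408 and τ_data = 28/626.6 = 0.044686, so τ_n = 0.046094.
Rearranging for μ₀: μ₀ = (μ_n·τ_n − τ_data·x̄)/τ₀ = (515.0331·0.046094 − 0.044686·519.9) / 0.001408 = 0.507684/0.001408 ≈ 360.6.

μ₀ = 360.6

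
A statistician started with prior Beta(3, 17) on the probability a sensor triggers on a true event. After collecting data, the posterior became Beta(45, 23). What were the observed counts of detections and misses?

42 detections and 6 misses

Under Beta–binomial conjugacy the posterior parameters are (α+s, β+f).
Match parameters: s=45−3=42, f=23−17=6.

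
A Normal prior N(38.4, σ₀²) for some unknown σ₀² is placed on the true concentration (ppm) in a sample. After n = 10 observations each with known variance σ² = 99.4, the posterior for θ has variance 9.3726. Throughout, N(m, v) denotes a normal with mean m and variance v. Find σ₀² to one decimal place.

σ₀² = 164.2

Posterior precision equals prior precision plus data precision: 1/σ_n² = 1/σ₀² + n/σ².
So 1/σ₀² = 1/9.3726 − 10/99.4 = 0.106694 − 0.100604 = 0.006090.
Hence σ₀² = 1/0.006090 ≈ 164.2.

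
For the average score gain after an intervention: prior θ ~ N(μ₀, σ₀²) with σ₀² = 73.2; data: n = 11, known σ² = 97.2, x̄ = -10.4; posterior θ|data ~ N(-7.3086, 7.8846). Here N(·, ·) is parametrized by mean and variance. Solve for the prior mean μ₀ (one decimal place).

The posterior mean is a precision-weighted average: μ_n = (τ₀μ₀ + τ_data·x̄)/(τ₀+τ_data), with τ₀=1/σ₀² and τ_data=n/σ².
Here τ₀ = 1/73.2 = 0.013661 and τ_data = 11/97.2 = 0.113169, so τ_n = 0.126830.
Rearranging for μ₀: μ₀ = (μ_n·τ_n − τ_data·x̄)/τ₀ = (-7.3086·0.126830 − 0.113169·-10.4) / 0.013661 = 0.250008/0.013661 ≈ 18.3.

μ₀ = 18.3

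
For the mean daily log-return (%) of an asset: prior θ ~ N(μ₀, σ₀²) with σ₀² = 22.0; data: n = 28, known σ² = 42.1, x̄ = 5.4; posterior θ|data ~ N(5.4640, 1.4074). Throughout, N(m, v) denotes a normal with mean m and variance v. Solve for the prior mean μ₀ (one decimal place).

μ₀ = 6.4

The posterior mean is a precision-weighted average: μ_n = (τ₀μ₀ + τ_data·x̄)/(τ₀+τ_data), with τ₀=1/σ₀² and τ_data=n/σ².
Here τ₀ = 1/22.0 = 0.045455 and τ_data = 28/42.1 = 0.665083, so τ_n = 0.710538.
Rearranging for μ₀: μ₀ = (μ_n·τ_n − τ_data·x̄)/τ₀ = (5.4640·0.710538 − 0.665083·5.4) / 0.045455 = 0.290931/0.045455 ≈ 6.4.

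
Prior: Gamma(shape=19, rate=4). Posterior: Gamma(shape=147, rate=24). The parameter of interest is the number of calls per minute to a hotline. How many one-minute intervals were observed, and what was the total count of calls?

A Gamma(α, β) prior (rate parametrization) on a Poisson rate with n observations summing to S gives posterior Gamma(α+S, β+n).
Matching: Σxᵢ = 147 − 19 = 128 and n = 24 − 4 = 20.

n = 20 one-minute intervals with total 128 calls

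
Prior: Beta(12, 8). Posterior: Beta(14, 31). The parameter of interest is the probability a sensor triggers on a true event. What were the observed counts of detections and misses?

Under Beta–binomial conjugacy the posterior parameters are (a+s, b+f).
Match parameters: s=14−12=2, f=31−8=23.

2 detections and 23 misses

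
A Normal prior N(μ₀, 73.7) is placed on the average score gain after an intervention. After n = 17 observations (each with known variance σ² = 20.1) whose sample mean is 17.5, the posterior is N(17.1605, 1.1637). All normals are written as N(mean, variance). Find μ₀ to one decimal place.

With known observation variance, the Normal–Normal posterior has precision τ_n = τ₀ + n/σ² and mean μ_n = (τ₀μ₀ + (n/σ²)x̄)/τ_n.
Here τ₀ = 1/73.7 = 0.013569 and τ_data = 17/20.1 = 0.845771, so τ_n = 0.859340.
Rearranging for μ₀: μ₀ = (μ_n·τ_n − τ_data·x̄)/τ₀ = (17.1605·0.859340 − 0.845771·17.5) / 0.013569 = -0.054288/0.013569 ≈ -4.0.

μ₀ = -4.0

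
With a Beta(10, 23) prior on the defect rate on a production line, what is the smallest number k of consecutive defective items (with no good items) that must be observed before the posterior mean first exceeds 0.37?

After k defective items and 0 good items the posterior is Beta(10+k, 23), with mean (10+k)/(10+23+k).
Set (10+k)/(33+k) > 0.37 and solve: k > (0.37·33 − 10)/(1 − 0.37) = 3.508.
The smallest integer exceeding 3.508 is 4, and checking k=4: (14)/(37) = 0.3784 > 0.37.

k = 4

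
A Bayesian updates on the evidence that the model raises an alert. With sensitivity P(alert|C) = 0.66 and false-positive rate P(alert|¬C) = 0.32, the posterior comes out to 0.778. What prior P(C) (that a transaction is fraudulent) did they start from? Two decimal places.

P(C) = 0.63

Bayes' rule in odds form gives O(C|E) = O(C)·[P(E|C)/P(E|¬C)], hence O(C) = O(C|E)/LR.
Posterior odds = 0.778/(1−0.778) = 3.5045. LR = 0.66/0.32 = 2.0625.
Prior odds = 3.5045/2.0625 = 1.6992, so P(C) = 1.6992/(1+1.6992) ≈ 0.63.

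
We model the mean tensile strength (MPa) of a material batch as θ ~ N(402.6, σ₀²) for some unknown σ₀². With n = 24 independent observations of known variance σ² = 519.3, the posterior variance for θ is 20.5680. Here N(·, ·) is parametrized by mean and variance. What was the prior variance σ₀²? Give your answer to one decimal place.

σ₀² = 416.1

Posterior precision equals prior precision plus data precision: 1/σ_n² = 1/σ₀² + n/σ².
So 1/σ₀² = 1/20.5680 − 24/519.3 = 0.048619 − 0.046216 = 0.002403.
Hence σ₀² = 1/0.002403 ≈ 416.1.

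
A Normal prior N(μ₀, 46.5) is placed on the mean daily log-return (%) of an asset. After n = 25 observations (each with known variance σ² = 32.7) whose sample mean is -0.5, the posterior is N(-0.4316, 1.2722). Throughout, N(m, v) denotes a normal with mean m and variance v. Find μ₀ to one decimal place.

With known observation variance, the Normal–Normal posterior has precision τ_n = τ₀ + n/σ² and mean μ_n = (τ₀μ₀ + (n/σ²)x̄)/τ_n.
Here τ₀ = 1/46.5 = 0.021505 and τ_data = 25/32.7 = 0.764526, so τ_n = 0.786031.
Rearranging for μ₀: μ₀ = (μ_n·τ_n − τ_data·x̄)/τ₀ = (-0.4316·0.786031 − 0.764526·-0.5) / 0.021505 = 0.043012/0.021505 ≈ 2.0.

μ₀ = 2.0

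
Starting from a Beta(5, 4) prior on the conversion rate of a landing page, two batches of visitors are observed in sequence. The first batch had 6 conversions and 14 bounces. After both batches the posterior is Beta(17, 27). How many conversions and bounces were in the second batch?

Sequential conjugate updates are equivalent to a single update on the pooled data, so total successes = posterior α − prior α and total failures = posterior β − prior β.
Total across both batches: 17−5=12 conversions, 27−4=23 bounces.
Subtract the first batch: 12−6=6 conversions and 23−14=9 bounces.

6 conversions and 9 bounces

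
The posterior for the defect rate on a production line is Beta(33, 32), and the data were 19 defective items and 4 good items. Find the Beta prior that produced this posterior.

Beta(14, 28)

Beta is conjugate to the binomial likelihood: posterior = Beta(α+s, β+f).
So α = 33 − 19 = 14 and β = 32 − 4 = 28.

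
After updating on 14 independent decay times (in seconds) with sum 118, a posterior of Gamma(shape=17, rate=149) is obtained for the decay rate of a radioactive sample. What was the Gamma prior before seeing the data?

Gamma–exponential conjugacy: posterior shape = α + n, posterior rate = β + Σtᵢ.
So α = 17 − 14 = 3 and β = 149 − 118 = 31.

Gamma(shape=3, rate=31)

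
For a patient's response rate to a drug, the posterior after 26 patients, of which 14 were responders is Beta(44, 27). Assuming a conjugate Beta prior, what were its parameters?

Beta is conjugate to the binomial likelihood: posterior = Beta(α+s, β+f).
So α = 44 − 14 = 30 and β = 27 − 12 = 15.

Beta(30, 15)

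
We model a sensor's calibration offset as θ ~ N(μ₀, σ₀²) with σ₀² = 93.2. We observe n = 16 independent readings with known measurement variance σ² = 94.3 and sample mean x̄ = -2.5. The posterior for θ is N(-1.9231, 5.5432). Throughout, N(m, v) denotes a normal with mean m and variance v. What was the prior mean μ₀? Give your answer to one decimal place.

μ₀ = 7.2

With known observation variance, the Normal–Normal posterior has precision τ_n = τ₀ + n/σ² and mean μ_n = (τ₀μ₀ + (n/σ²)x̄)/τ_n.
Here τ₀ = 1/93.2 = 0.010730 and τ_data = 16/94.3 = 0.169671, so τ_n = 0.180401.
Rearranging for μ₀: μ₀ = (μ_n·τ_n − τ_data·x̄)/τ₀ = (-1.9231·0.180401 − 0.169671·-2.5) / 0.010730 = 0.077248/0.010730 ≈ 7.2.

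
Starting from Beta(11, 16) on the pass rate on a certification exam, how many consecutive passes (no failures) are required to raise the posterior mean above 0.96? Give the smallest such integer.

k = 374

After k passes and 0 failures the posterior is Beta(11+k, 16), with mean (11+k)/(11+16+k).
Set (11+k)/(27+k) > 0.96 and solve: k > (0.96·27 − 11)/(1 − 0.96) = 373.000.
The smallest integer exceeding 373.000 is 374.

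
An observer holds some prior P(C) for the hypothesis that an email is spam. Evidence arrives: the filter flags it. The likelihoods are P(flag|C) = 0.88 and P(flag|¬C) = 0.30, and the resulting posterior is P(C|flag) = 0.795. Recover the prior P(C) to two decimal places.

Bayes' rule in odds form gives O(C|E) = O(C)·[P(E|C)/P(E|¬C)], hence O(C) = O(C|E)/LR.
Posterior odds = 0.795/(1−0.795) = 3.8780. LR = 0.88/0.30 = 2.9333.
Prior odds = 3.8780/2.9333 = 1.3221, so P(C) = 1.3221/(1+1.3221) ≈ 0.57.

P(C) = 0.57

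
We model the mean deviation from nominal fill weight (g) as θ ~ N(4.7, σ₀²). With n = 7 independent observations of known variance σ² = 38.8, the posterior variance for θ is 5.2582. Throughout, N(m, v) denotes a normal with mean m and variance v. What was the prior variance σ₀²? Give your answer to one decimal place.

σ₀² = 102.4

For the Normal–Normal model with known σ², precisions add: τ_n = τ₀ + n/σ².
So 1/σ₀² = 1/5.2582 − 7/38.8 = 0.190179 − 0.180412 = 0.009767.
Hence σ₀² = 1/0.009767 ≈ 102.4.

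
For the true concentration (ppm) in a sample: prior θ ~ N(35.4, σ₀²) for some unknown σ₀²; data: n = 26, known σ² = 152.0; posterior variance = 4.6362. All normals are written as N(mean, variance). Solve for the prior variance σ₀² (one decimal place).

Posterior precision equals prior precision plus data precision: 1/σ_n² = 1/σ₀² + n/σ².
So 1/σ₀² = 1/4.6362 − 26/152.0 = 0.215694 − 0.171053 = 0.044641.
Hence σ₀² = 1/0.044641 ≈ 22.4.

σ₀² = 22.4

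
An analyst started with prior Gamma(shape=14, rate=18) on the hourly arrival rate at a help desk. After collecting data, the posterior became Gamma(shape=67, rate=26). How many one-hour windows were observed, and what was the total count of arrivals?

Gamma–Poisson conjugacy: posterior shape = α + Σxᵢ, posterior rate = β + n.
Matching: Σxᵢ = 67 − 14 = 53 and n = 26 − 18 = 8.

n = 8 one-hour windows with total 53 arrivals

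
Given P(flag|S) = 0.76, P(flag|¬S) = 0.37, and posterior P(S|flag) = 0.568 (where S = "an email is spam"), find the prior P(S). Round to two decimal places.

In odds form, posterior odds = prior odds × likelihood ratio, so prior odds = posterior odds ÷ LR.
Posterior odds = 0.568/(1−0.568) = 1.3148. LR = 0.76/0.37 = 2.0541.
Prior odds = 1.3148/2.0541 = 0.6401, so P(S) = 0.6401/(1+0.6401) ≈ 0.39.

P(S) = 0.39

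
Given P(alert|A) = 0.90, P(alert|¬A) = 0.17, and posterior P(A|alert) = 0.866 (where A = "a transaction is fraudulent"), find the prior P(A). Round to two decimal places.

Bayes' rule in odds form gives O(A|E) = O(A)·[P(E|A)/P(E|¬A)], hence O(A) = O(A|E)/LR.
Posterior odds = 0.866/(1−0.866) = 6.4627. LR = 0.90/0.17 = 5.2941.
Prior odds = 6.4627/5.2941 = 1.2207, so P(A) = 1.2207/(1+1.2207) ≈ 0.55.

P(A) = 0.55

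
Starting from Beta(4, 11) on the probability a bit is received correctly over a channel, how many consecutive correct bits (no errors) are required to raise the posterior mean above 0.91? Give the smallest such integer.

k = 108

After k correct bits and 0 errors the posterior is Beta(4+k, 11), with mean (4+k)/(4+11+k).
Set (4+k)/(15+k) > 0.91 and solve: k > (0.91·15 − 4)/(1 − 0.91) = 107.222.
The smallest integer exceeding 107.222 is 108, and checking k=108: (112)/(123) = 0.9106 > 0.91.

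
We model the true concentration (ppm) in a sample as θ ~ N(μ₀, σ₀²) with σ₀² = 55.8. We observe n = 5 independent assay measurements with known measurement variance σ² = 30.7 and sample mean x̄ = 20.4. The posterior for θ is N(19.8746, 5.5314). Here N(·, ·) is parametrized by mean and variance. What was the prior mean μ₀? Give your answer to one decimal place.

The posterior mean is a precision-weighted average: μ_n = (τ₀μ₀ + τ_data·x̄)/(τ₀+τ_data), with τ₀=1/σ₀² and τ_data=n/σ².
Here τ₀ = 1/55.8 = 0.017921 and τ_data = 5/30.7 = 0.162866, so τ_n = 0.180787.
Rearranging for μ₀: μ₀ = (μ_n·τ_n − τ_data·x̄)/τ₀ = (19.8746·0.180787 − 0.162866·20.4) / 0.017921 = 0.270603/0.017921 ≈ 15.1.

μ₀ = 15.1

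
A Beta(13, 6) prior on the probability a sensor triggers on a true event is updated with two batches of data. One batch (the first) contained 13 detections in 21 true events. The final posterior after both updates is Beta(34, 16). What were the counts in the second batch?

8 detections and 2 misses

Because Beta–binomial updating is additive in the counts, the combined data contributed (α_post−α_prior, β_post−β_prior) successes and failures.
Total across both batches: 34−13=21 detections, 16−6=10 misses.
Subtract the first batch: 21−13=8 detections and 10−8=2 misses.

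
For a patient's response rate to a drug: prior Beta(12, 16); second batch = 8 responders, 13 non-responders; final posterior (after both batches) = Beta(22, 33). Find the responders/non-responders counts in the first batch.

Because Beta–binomial updating is additive in the counts, the combined data contributed (α_post−α_prior, β_post−β_prior) successes and failures.
Total across both batches: 22−12=10 responders, 33−16=17 non-responders.
Subtract the second batch: 10−8=2 responders and 17−13=4 non-responders.

2 responders and 4 non-responders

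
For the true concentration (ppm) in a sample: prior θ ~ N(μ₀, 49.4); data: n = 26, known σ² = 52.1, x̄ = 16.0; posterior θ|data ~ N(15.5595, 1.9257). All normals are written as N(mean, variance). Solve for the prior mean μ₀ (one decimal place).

μ₀ = 4.7

The posterior mean is a precision-weighted average: μ_n = (τ₀μ₀ + τ_data·x̄)/(τ₀+τ_data), with τ₀=1/σ₀² and τ_data=n/σ².
Here τ₀ = 1/49.4 = 0.020243 and τ_data = 26/52.1 = 0.499040, so τ_n = 0.519283.
Rearranging for μ₀: μ₀ = (μ_n·τ_n − τ_data·x̄)/τ₀ = (15.5595·0.519283 − 0.499040·16.0) / 0.020243 = 0.095144/0.020243 ≈ 4.7.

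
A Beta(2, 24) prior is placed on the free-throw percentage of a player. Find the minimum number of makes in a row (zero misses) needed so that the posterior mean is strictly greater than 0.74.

k = 67

After k makes and 0 misses the posterior is Beta(2+k, 24), with mean (2+k)/(2+24+k).
Set (2+k)/(26+k) > 0.74 and solve: k > (0.74·26 − 2)/(1 − 0.74) = 66.308.
The smallest integer exceeding 66.308 is 67.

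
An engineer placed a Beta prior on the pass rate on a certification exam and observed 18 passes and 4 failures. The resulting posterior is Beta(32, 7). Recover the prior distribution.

Beta(14, 3)

Beta is conjugate to the binomial likelihood: posterior = Beta(a+s, b+f).
Subtract the data counts: 32−18=14, 7−4=3.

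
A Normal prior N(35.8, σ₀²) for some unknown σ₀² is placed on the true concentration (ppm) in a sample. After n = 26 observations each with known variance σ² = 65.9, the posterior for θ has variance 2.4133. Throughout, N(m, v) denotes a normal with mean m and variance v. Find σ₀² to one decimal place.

σ₀² = 50.4

Posterior precision equals prior precision plus data precision: 1/σ_n² = 1/σ₀² + n/σ².
So 1/σ₀² = 1/2.4133 − 26/65.9 = 0.414370 − 0.394537 = 0.019833.
Hence σ₀² = 1/0.019833 ≈ 50.4.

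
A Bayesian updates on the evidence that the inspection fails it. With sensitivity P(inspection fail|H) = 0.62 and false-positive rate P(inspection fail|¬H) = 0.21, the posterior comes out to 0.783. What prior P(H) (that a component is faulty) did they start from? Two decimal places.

P(H) = 0.55

In odds form, posterior odds = prior odds × likelihood ratio, so prior odds = posterior odds ÷ LR.
Posterior odds = 0.783/(1−0.783) = 3.6083. LR = 0.62/0.21 = 2.9524.
Prior odds = 3.6083/2.9524 = 1.2222, so P(H) = 1.2222/(1+1.2222) ≈ 0.55.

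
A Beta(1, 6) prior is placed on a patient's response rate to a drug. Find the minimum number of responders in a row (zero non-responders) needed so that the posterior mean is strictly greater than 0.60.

k = 9

After k responders and 0 non-responders the posterior is Beta(1+k, 6), with mean (1+k)/(1+6+k).
Set (1+k)/(7+k) > 0.60 and solve: k > (0.60·7 − 1)/(1 − 0.60) = 8.000.
The smallest integer exceeding 8.000 is 9.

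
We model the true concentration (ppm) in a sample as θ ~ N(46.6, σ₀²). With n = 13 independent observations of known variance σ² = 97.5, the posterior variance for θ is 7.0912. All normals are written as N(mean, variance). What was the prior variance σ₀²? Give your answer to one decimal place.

Posterior precision equals prior precision plus data precision: 1/σ_n² = 1/σ₀² + n/σ².
So 1/σ₀² = 1/7.0912 − 13/97.5 = 0.141020 − 0.133333 = 0.007687.
Hence σ₀² = 1/0.007687 ≈ 130.1.

σ₀² = 130.1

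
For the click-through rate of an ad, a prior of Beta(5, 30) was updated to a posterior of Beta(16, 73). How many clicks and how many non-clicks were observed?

Under Beta–binomial conjugacy the posterior parameters are (a+s, b+f).
Match parameters: s=16−5=11, f=73−30=43.

11 clicks and 43 non-clicks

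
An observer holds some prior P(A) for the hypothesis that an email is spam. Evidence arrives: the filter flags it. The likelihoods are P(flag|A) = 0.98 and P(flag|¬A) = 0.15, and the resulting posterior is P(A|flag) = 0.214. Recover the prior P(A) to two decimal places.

Bayes' rule in odds form gives O(A|E) = O(A)·[P(E|A)/P(E|¬A)], hence O(A) = O(A|E)/LR.
Posterior odds = 0.214/(1−0.214) = 0.2723. LR = 0.98/0.15 = 6.5333.
Prior odds = 0.2723/6.5333 = 0.0417, so P(A) = 0.0417/(1+0.0417) ≈ 0.04.

P(A) = 0.04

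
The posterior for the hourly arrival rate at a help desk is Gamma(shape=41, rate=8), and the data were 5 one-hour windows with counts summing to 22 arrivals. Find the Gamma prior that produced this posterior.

Gamma(shape=19, rate=3)

A Gamma(α, β) prior (rate parametrization) on a Poisson rate with n observations summing to S gives posterior Gamma(α+S, β+n).
So α = 41 − 22 = 19 and β = 8 − 5 = 3.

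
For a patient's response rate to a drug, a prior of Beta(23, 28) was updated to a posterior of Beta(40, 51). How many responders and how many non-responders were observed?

17 responders and 23 non-responders

Under Beta–binomial conjugacy the posterior parameters are (α+s, β+f).
So s = 40 − 23 = 17 and f = 51 − 28 = 23.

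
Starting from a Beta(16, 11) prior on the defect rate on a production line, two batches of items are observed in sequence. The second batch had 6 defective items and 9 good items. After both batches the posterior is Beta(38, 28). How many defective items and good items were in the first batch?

16 defective items and 8 good items

Sequential conjugate updates are equivalent to a single update on the pooled data, so total successes = posterior α − prior α and total failures = posterior β − prior β.
Total across both batches: 38−16=22 defective items, 28−11=17 good items.
Subtract the second batch: 22−6=16 defective items and 17−9=8 good items.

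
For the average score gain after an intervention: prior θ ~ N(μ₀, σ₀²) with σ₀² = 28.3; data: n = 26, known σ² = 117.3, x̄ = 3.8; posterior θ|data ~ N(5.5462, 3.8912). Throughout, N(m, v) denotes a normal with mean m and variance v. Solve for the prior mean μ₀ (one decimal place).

With known observation variance, the Normal–Normal posterior has precision τ_n = τ₀ + n/σ² and mean μ_n = (τ₀μ₀ + (n/σ²)x̄)/τ_n.
Here τ₀ = 1/28.3 = 0.035336 and τ_data = 26/117.3 = 0.221654, so τ_n = 0.256990.
Rearranging for μ₀: μ₀ = (μ_n·τ_n − τ_data·x̄)/τ₀ = (5.5462·0.256990 − 0.221654·3.8) / 0.035336 = 0.583033/0.035336 ≈ 16.5.

μ₀ = 16.5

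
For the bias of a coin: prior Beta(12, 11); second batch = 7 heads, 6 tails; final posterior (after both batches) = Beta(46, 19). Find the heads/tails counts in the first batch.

Sequential conjugate updates are equivalent to a single update on the pooled data, so total successes = posterior α − prior α and total failures = posterior β − prior β.
Total across both batches: 46−12=34 heads, 19−11=8 tails.
Subtract the second batch: 34−7=27 heads and 8−6=2 tails.

27 heads and 2 tails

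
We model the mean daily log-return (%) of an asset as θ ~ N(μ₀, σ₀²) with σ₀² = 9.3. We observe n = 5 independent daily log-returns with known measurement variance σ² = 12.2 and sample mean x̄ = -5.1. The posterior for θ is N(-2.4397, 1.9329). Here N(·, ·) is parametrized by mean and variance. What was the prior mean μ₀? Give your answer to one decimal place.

μ₀ = 7.7

The posterior mean is a precision-weighted average: μ_n = (τ₀μ₀ + τ_data·x̄)/(τ₀+τ_data), with τ₀=1/σ₀² and τ_data=n/σ².
Here τ₀ = 1/9.3 = 0.107527 and τ_data = 5/12.2 = 0.409836, so τ_n = 0.517363.
Rearranging for μ₀: μ₀ = (μ_n·τ_n − τ_data·x̄)/τ₀ = (-2.4397·0.517363 − 0.409836·-5.1) / 0.107527 = 0.827953/0.107527 ≈ 7.7.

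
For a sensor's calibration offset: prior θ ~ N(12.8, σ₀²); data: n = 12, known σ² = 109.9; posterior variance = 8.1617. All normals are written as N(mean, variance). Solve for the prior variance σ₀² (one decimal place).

σ₀² = 75.0

For the Normal–Normal model with known σ², precisions add: τ_n = τ₀ + n/σ².
So 1/σ₀² = 1/8.1617 − 12/109.9 = 0.122523 − 0.109190 = 0.013333.
Hence σ₀² = 1/0.013333 ≈ 75.0.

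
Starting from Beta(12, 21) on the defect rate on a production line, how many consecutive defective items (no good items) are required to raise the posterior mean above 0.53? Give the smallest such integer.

k = 12

After k defective items and 0 good items the posterior is Beta(12+k, 21), with mean (12+k)/(12+21+k).
Set (12+k)/(33+k) > 0.53 and solve: k > (0.53·33 − 12)/(1 − 0.53) = 11.681.
The smallest integer exceeding 11.681 is 12.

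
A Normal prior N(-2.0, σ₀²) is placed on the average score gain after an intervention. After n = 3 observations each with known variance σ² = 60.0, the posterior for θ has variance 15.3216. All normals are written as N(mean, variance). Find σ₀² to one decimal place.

Posterior precision equals prior precision plus data precision: 1/σ_n² = 1/σ₀² + n/σ².
So 1/σ₀² = 1/15.3216 − 3/60.0 = 0.065267 − 0.050000 = 0.015267.
Hence σ₀² = 1/0.015267 ≈ 65.5.

σ₀² = 65.5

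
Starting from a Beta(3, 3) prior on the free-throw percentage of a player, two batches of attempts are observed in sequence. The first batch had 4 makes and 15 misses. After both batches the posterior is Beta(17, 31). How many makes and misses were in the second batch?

10 makes and 13 misses

Because Beta–binomial updating is additive in the counts, the combined data contributed (α_post−α_prior, β_post−β_prior) successes and failures.
Total across both batches: 17−3=14 makes, 31−3=28 misses.
Subtract the first batch: 14−4=10 makes and 28−15=13 misses.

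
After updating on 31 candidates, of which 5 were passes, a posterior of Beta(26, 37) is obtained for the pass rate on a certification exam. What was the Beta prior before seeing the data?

Beta(21, 11)

Under Beta–binomial conjugacy the posterior parameters are (a+s, b+f).
Subtract the data counts: 26−5=21, 37−26=11.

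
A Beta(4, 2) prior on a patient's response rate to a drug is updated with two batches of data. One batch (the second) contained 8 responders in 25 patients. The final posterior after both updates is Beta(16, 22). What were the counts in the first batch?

4 responders and 3 non-responders

Because Beta–binomial updating is additive in the counts, the combined data contributed (α_post−α_prior, β_post−β_prior) successes and failures.
Total across both batches: 16−4=12 responders, 22−2=20 non-responders.
Subtract the second batch: 12−8=4 responders and 20−17=3 non-responders.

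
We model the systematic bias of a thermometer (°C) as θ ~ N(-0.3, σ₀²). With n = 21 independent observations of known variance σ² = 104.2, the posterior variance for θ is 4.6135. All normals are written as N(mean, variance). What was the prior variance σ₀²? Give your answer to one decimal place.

Posterior precision equals prior precision plus data precision: 1/σ_n² = 1/σ₀² + n/σ².
So 1/σ₀² = 1/4.6135 − 21/104.2 = 0.216755 − 0.201536 = 0.015219.
Hence σ₀² = 1/0.015219 ≈ 65.7.

σ₀² = 65.7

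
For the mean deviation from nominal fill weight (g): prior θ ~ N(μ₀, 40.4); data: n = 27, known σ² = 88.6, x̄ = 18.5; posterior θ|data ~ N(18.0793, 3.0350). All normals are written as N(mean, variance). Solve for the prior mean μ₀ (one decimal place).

The posterior mean is a precision-weighted average: μ_n = (τ₀μ₀ + τ_data·x̄)/(τ₀+τ_data), with τ₀=1/σ₀² and τ_data=n/σ².
Here τ₀ = 1/40.4 = 0.024752 and τ_data = 27/88.6 = 0.304740, so τ_n = 0.329492.
Rearranging for μ₀: μ₀ = (μ_n·τ_n − τ_data·x̄)/τ₀ = (18.0793·0.329492 − 0.304740·18.5) / 0.024752 = 0.319295/0.024752 ≈ 12.9.

μ₀ = 12.9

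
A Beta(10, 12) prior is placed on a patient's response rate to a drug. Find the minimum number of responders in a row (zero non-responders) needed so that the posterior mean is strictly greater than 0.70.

k = 19

After k responders and 0 non-responders the posterior is Beta(10+k, 12), with mean (10+k)/(10+12+k).
Set (10+k)/(22+k) > 0.70 and solve: k > (0.70·22 − 10)/(1 − 0.70) = 18.000.
The smallest integer exceeding 18.000 is 19.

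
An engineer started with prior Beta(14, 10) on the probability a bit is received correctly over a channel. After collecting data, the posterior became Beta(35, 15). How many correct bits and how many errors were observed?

21 correct bits and 5 errors

Beta is conjugate to the binomial likelihood: posterior = Beta(α+s, β+f).
So s = 35 − 14 = 21 and f = 15 − 10 = 5.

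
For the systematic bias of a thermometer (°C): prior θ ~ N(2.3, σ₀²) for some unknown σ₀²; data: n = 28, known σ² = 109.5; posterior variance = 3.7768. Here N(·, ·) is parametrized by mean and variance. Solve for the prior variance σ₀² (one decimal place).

Posterior precision equals prior precision plus data precision: 1/σ_n² = 1/σ₀² + n/σ².
So 1/σ₀² = 1/3.7768 − 28/109.5 = 0.264774 − 0.255708 = 0.009066.
Hence σ₀² = 1/0.009066 ≈ 110.3.

σ₀² = 110.3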